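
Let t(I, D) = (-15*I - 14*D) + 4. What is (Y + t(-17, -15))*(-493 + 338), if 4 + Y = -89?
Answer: -58280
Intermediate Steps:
Y = -93 (Y = -4 - 89 = -93)
t(I, D) = 4 - 15*I - 14*D
(Y + t(-17, -15))*(-493 + 338) = (-93 + (4 - 15*(-17) - 14*(-15)))*(-493 + 338) = (-93 + (4 + 255 + 210))*(-155) = (-93 + 469)*(-155) = 376*(-155) = -58280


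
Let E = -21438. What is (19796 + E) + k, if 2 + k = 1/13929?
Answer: -22899275/13929 ≈ -1644.0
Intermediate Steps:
k = -27857/13929 (k = -2 + 1/13929 = -27857/13929 ≈ -1.9999)
(19796 + E) + k = (19796 - 21438) - 27857/13929 = -1642 - 27857/13929 = -22899275/13929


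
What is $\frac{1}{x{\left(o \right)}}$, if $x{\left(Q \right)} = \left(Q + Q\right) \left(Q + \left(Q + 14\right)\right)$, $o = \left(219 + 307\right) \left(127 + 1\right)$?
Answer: $\frac{1}{18134123520} \approx 5.5145 \cdot 10^{-11}$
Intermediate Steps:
$o = 67328$ ($o = 526 \cdot 128 = 67328$)
$x{\left(Q \right)} = 2 Q \left(14 + 2 Q\right)$ ($x{\left(Q \right)} = 2 Q \left(Q + \left(14 + Q\right)\right) = 2 Q \left(14 + 2 Q\right)$)
$\frac{1}{x{\left(o \right)}} = \frac{1}{4 \cdot 67328 \left(7 + 67328\right)} = \frac{1}{4 \cdot 67328 \cdot 67335} = \frac{1}{18134123520}$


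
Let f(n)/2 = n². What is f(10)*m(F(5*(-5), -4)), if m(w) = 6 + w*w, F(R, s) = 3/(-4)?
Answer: 2625/2 ≈ 1312.5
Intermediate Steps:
F(R, s) = -¾ (F(R, s) = 3*(-¼) = -¾)
m(w) = 6 + w²
f(n) = 2*n²
f(10)*m(F(5*(-5), -4)) = (2*10²)*(6 + (-¾)²) = (2*100)*(6 + 9/16) = 200*(105/16) = 2625/2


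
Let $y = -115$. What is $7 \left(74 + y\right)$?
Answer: $-287$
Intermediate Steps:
$7 \left(74 + y\right) = 7 \left(74 - 115\right) = 7 \left(-41\right) = -287$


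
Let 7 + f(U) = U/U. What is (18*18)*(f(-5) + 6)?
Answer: 0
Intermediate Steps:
f(U) = -6 (f(U) = -7 + U/U = -7 + 1 = -6)
(18*18)*(f(-5) + 6) = (18*18)*(-6 + 6) = 324*0 = 0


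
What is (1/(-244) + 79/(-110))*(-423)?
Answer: 4100139/13420 ≈ 305.52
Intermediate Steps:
(1/(-244) + 79/(-110))*(-423) = (1*(-1/244) + 79*(-1/110))*(-423) = (-1/244 - 79/110)*(-423) = -9693/13420*(-423) = 4100139/13420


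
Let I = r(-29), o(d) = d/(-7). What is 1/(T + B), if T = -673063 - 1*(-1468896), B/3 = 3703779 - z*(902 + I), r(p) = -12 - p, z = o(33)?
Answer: 7/83441171 ≈ 8.3891e-8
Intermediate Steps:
o(d) = -d/7 (o(d) = d*(-1/7) = -d/7)
z = -33/7 (z = -1/7*33 = -33/7 ≈ -4.7143)
I = 17 (I = -12 - 1*(-29) = -12 + 29 = 17)
B = 77870340/7 (B = 3*(3703779 - (-33)*(902 + 17)/7) = 3*(3703779 - (-33)*919/7) = 3*(3703779 - 1*(-30327/7)) = 3*(3703779 + 30327/7) = 3*(25956780/7) = 77870340/7 ≈ 1.1124e+7)
T = 795833 (T = -673063 + 1468896 = 795833)
1/(T + B) = 1/(795833 + 77870340/7) = 1/(83441171/7) = 7/83441171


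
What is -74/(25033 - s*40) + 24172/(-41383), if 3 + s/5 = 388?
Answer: -1253083982/2150550361 ≈ -0.58268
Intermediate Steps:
s = 1925 (s = -15 + 5*388 = -15 + 1940 = 1925)
-74/(25033 - s*40) + 24172/(-41383) = -74/(25033 - 1925*40) + 24172/(-41383) = -74/(25033 - 1*77000) + 24172*(-1/41383) = -74/(25033 - 77000) - 24172/41383 = -74/(-51967) - 24172/41383 = -74*(-1/51967) - 24172/41383 = 74/51967 - 24172/41383 = -1253083982/2150550361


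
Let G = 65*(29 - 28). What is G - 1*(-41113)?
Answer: 41178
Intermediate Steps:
G = 65 (G = 65*1 = 65)
G - 1*(-41113) = 65 - 1*(-41113) = 65 + 41113 = 41178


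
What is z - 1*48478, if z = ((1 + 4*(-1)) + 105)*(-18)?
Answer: -50314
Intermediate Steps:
z = -1836 (z = ((1 - 4) + 105)*(-18) = (-3 + 105)*(-18) = 102*(-18) = -1836)
z - 1*48478 = -1836 - 1*48478 = -1836 - 48478 = -50314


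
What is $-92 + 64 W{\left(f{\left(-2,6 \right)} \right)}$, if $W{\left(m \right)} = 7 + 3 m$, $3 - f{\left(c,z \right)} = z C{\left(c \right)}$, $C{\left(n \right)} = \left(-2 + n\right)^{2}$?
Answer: $-17500$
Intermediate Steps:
$f{\left(c,z \right)} = 3 - z \left(-2 + c\right)^{2}$
$-92 + 64 W{\left(f{\left(-2,6 \right)} \right)} = -92 + 64 \left(7 + 3 \left(3 - 6 \left(-2 - 2\right)^{2}\right)\right) = -92 + 64 \left(7 + 3 \left(3 - 6 \left(-4\right)^{2}\right)\right) = -92 + 64 \left(7 + 3 \left(3 - 6 \cdot 16\right)\right) = -92 + 64 \left(7 + 3 \left(3 - 96\right)\right) = -92 + 64 \left(7 + 3 \left(-93\right)\right) = -92 + 64 \left(7 - 279\right) = -92 + 64 \left(-272\right) = -92 - 17408 = -17500$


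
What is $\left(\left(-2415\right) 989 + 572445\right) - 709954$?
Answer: $-2525944$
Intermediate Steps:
$\left(\left(-2415\right) 989 + 572445\right) - 709954 = \left(-2388435 + 572445\right) - 709954 = -1815990 - 709954 = -2525944$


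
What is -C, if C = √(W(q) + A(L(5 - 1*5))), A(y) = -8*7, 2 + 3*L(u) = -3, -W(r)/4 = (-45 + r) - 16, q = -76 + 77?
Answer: -2*√46 ≈ -13.565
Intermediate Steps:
q = 1
W(r) = 244 - 4*r (W(r) = -4*((-45 + r) - 16) = -4*(-61 + r) = 244 - 4*r)
L(u) = -5/3 (L(u) = -⅔ + (⅓)*(-3) = -⅔ - 1 = -5/3)
A(y) = -56
C = 2*√46 (C = √((244 - 4*1) - 56) = √((244 - 4) - 56) = √(240 - 56) = √184 = 2*√46 ≈ 13.565)
-C = -2*√46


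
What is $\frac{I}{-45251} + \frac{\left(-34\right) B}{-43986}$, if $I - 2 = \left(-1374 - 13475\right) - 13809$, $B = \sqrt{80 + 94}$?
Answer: $\frac{28656}{45251} + \frac{17 \sqrt{174}}{21993} \approx 0.64346$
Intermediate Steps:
$B = \sqrt{174} \approx 13.191$
$I = -28656$ ($I = 2 - 28658 = -28656$)
$\frac{I}{-45251} + \frac{\left(-34\right) B}{-43986} = - \frac{28656}{-45251} + \frac{\left(-34\right) \sqrt{174}}{-43986} = \left(-28656\right) \left(- \frac{1}{45251}\right) + - 34 \sqrt{174} \left(- \frac{1}{43986}\right) = \frac{28656}{45251} + \frac{17 \sqrt{174}}{21993}$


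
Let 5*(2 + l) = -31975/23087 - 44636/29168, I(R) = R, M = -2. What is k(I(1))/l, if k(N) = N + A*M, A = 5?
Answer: 7575768180/2174293573 ≈ 3.4842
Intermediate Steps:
k(N) = -10 + N (k(N) = N + 5*(-2) = N - 10 = -10 + N)
l = -2174293573/841752020 (l = -2 + (-31975/23087 - 44636/29168)/5 = -2 + (-31975*1/23087 - 44636*1/29168)/5 = -2 + (-31975/23087 - 11159/7292)/5 = -2 + (⅕)*(-490789533/168350404) = -2 - 490789533/841752020 = -2174293573/841752020 ≈ -2.5831)
k(I(1))/l = (-10 + 1)/(-2174293573/841752020) = -9*(-841752020/2174293573) = 7575768180/2174293573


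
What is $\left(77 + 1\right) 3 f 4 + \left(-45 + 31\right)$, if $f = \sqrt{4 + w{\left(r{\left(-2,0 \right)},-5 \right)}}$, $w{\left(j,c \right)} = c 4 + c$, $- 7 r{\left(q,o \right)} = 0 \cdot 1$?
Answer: $-14 + 936 i \sqrt{21} \approx -14.0 + 4289.3 i$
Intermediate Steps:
$r{\left(q,o \right)} = 0$ ($r{\left(q,o \right)} = - \frac{0 \cdot 1}{7} = \left(- \frac{1}{7}\right) 0 = 0$)
$w{\left(j,c \right)} = 5 c$ ($w{\left(j,c \right)} = 4 c + c = 5 c$)
$f = i \sqrt{21}$ ($f = \sqrt{4 + 5 \left(-5\right)} = \sqrt{4 - 25} = \sqrt{-21} = i \sqrt{21} \approx 4.5826 i$)
$\left(77 + 1\right) 3 f 4 + \left(-45 + 31\right) = \left(77 + 1\right) 3 i \sqrt{21} \cdot 4 + \left(-45 + 31\right) = 78 \cdot 3 i \sqrt{21} \cdot 4 - 14 = 78 \cdot 12 i \sqrt{21} - 14 = 936 i \sqrt{21} - 14 = -14 + 936 i \sqrt{21}$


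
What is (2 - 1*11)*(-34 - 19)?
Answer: 477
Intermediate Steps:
(2 - 1*11)*(-34 - 19) = (2 - 11)*(-53) = -9*(-53) = 477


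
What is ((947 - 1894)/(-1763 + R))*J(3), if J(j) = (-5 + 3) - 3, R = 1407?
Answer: -4735/356 ≈ -13.301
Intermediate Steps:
J(j) = -5 (J(j) = -2 - 3 = -5)
((947 - 1894)/(-1763 + R))*J(3) = ((947 - 1894)/(-1763 + 1407))*(-5) = -947/(-356)*(-5) = -947*(-1/356)*(-5) = (947/356)*(-5) = -4735/356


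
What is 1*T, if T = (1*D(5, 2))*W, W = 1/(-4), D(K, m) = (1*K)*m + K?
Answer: -15/4 ≈ -3.7500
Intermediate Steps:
D(K, m) = K + K*m (D(K, m) = K*m + K = K + K*m)
W = -1/4 ≈ -0.25000
T = -15/4 (T = (1*(5*(1 + 2)))*(-1/4) = (1*(5*3))*(-1/4) = (1*15)*(-1/4) = 15*(-1/4) = -15/4 ≈ -3.7500)
1*T = 1*(-15/4) = -15/4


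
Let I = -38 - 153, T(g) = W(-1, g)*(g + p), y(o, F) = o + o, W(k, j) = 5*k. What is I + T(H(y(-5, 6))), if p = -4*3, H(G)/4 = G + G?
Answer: 269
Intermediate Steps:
y(o, F) = 2*o
H(G) = 8*G (H(G) = 4*(G + G) = 4*(2*G) = 8*G)
p = -12
T(g) = 60 - 5*g (T(g) = (5*(-1))*(g - 12) = -5*(-12 + g) = 60 - 5*g)
I = -191
I + T(H(y(-5, 6))) = -191 + (60 - 40*2*(-5)) = -191 + (60 - 40*(-10)) = -191 + (60 - 5*(-80)) = -191 + (60 + 400) = -191 + 460 = 269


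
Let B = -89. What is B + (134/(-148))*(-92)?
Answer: -211/37 ≈ -5.7027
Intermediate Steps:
B + (134/(-148))*(-92) = -89 + (134/(-148))*(-92) = -89 + (134*(-1/148))*(-92) = -89 - 67/74*(-92) = -89 + 3082/37 = -211/37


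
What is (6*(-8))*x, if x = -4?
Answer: 192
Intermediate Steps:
(6*(-8))*x = (6*(-8))*(-4) = -48*(-4) = 192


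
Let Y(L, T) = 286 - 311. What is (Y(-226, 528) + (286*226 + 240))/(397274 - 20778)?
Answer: 64851/376496 ≈ 0.17225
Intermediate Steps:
Y(L, T) = -25
(Y(-226, 528) + (286*226 + 240))/(397274 - 20778) = (-25 + (286*226 + 240))/(397274 - 20778) = (-25 + (64636 + 240))/376496 = (-25 + 64876)*(1/376496) = 64851*(1/376496) = 64851/376496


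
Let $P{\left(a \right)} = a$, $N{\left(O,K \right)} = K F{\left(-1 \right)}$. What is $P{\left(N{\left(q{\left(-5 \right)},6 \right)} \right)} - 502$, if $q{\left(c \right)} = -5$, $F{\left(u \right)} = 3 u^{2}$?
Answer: $-484$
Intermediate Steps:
$N{\left(O,K \right)} = 3 K$ ($N{\left(O,K \right)} = K 3 \left(-1\right)^{2} = K 3 \cdot 1 = K 3 = 3 K$)
$P{\left(N{\left(q{\left(-5 \right)},6 \right)} \right)} - 502 = 3 \cdot 6 - 502 = 18 - 502 = -484$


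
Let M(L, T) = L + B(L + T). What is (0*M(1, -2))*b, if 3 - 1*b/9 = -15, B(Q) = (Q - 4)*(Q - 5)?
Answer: 0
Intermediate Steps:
B(Q) = (-5 + Q)*(-4 + Q) (B(Q) = (-4 + Q)*(-5 + Q) = (-5 + Q)*(-4 + Q))
M(L, T) = 20 + (L + T)² - 9*T - 8*L (M(L, T) = L + (20 + (L + T)² - 9*(L + T)) = L + (20 + (L + T)² + (-9*L - 9*T)) = L + (20 + (L + T)² - 9*L - 9*T) = 20 + (L + T)² - 9*T - 8*L)
b = 162 (b = 27 - 9*(-15) = 27 + 135 = 162)
(0*M(1, -2))*b = (0*(20 + (1 - 2)² - 9*(-2) - 8*1))*162 = (0*(20 + (-1)² + 18 - 8))*162 = (0*(20 + 1 + 18 - 8))*162 = (0*31)*162 = 0*162 = 0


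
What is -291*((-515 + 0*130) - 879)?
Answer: 405654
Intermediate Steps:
-291*((-515 + 0*130) - 879) = -291*((-515 + 0) - 879) = -291*(-515 - 879) = -291*(-1394) = 405654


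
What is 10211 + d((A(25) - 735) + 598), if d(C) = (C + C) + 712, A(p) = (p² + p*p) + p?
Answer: 13199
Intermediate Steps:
A(p) = p + 2*p² (A(p) = (p² + p²) + p = 2*p² + p = p + 2*p²)
d(C) = 712 + 2*C (d(C) = 2*C + 712 = 712 + 2*C)
10211 + d((A(25) - 735) + 598) = 10211 + (712 + 2*((25*(1 + 2*25) - 735) + 598)) = 10211 + (712 + 2*((25*(1 + 50) - 735) + 598)) = 10211 + (712 + 2*((25*51 - 735) + 598)) = 10211 + (712 + 2*((1275 - 735) + 598)) = 10211 + (712 + 2*(540 + 598)) = 10211 + (712 + 2*1138) = 10211 + (712 + 2276) = 10211 + 2988 = 13199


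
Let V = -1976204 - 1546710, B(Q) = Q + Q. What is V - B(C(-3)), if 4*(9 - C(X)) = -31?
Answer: -7045895/2 ≈ -3.5229e+6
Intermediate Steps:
C(X) = 67/4 (C(X) = 9 - 1/4*(-31) = 9 + 31/4 = 67/4)
B(Q) = 2*Q
V = -3522914
V - B(C(-3)) = -3522914 - 2*67/4 = -3522914 - 1*67/2 = -3522914 - 67/2 = -7045895/2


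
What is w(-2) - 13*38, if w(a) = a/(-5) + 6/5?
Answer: -2462/5 ≈ -492.40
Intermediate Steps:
w(a) = 6/5 - a/5 (w(a) = a*(-⅕) + 6*(⅕) = -a/5 + 6/5 = 6/5 - a/5)
w(-2) - 13*38 = (6/5 - ⅕*(-2)) - 13*38 = (6/5 + ⅖) - 494 = 8/5 - 494 = -2462/5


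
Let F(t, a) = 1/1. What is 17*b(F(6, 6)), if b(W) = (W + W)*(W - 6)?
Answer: -170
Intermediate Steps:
F(t, a) = 1
b(W) = 2*W*(-6 + W) (b(W) = (2*W)*(-6 + W) = 2*W*(-6 + W))
17*b(F(6, 6)) = 17*(2*1*(-6 + 1)) = 17*(2*1*(-5)) = 17*(-10) = -170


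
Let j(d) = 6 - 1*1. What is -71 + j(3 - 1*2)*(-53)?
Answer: -336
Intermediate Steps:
j(d) = 5 (j(d) = 6 - 1 = 5)
-71 + j(3 - 1*2)*(-53) = -71 + 5*(-53) = -71 - 265 = -336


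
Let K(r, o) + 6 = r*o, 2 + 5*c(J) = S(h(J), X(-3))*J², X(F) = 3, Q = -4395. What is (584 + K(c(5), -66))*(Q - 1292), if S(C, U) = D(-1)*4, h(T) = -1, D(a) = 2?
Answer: 57882286/5 ≈ 1.1576e+7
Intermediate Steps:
S(C, U) = 8 (S(C, U) = 2*4 = 8)
c(J) = -⅖ + 8*J²/5 (c(J) = -⅖ + (8*J²)/5 = -⅖ + 8*J²/5)
K(r, o) = -6 + o*r (K(r, o) = -6 + r*o = -6 + o*r)
(584 + K(c(5), -66))*(Q - 1292) = (584 + (-6 - 66*(-⅖ + (8/5)*5²)))*(-4395 - 1292) = (584 + (-6 - 66*(-⅖ + (8/5)*25)))*(-5687) = (584 + (-6 - 66*(-⅖ + 40)))*(-5687) = (584 + (-6 - 66*198/5))*(-5687) = (584 + (-6 - 13068/5))*(-5687) = (584 - 13098/5)*(-5687) = -10178/5*(-5687) = 57882286/5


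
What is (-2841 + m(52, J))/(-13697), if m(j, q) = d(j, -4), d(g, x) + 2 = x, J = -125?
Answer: 2847/13697 ≈ 0.20786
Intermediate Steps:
d(g, x) = -2 + x
m(j, q) = -6 (m(j, q) = -2 - 4 = -6)
(-2841 + m(52, J))/(-13697) = (-2841 - 6)/(-13697) = -2847*(-1/13697) = 2847/13697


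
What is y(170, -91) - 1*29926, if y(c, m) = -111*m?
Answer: -19825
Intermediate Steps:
y(170, -91) - 1*29926 = -111*(-91) - 1*29926 = 10101 - 29926 = -19825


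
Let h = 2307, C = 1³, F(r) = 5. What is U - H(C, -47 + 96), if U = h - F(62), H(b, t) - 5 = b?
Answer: 2296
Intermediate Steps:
C = 1
H(b, t) = 5 + b
U = 2302 (U = 2307 - 1*5 = 2307 - 5 = 2302)
U - H(C, -47 + 96) = 2302 - (5 + 1) = 2302 - 1*6 = 2302 - 6 = 2296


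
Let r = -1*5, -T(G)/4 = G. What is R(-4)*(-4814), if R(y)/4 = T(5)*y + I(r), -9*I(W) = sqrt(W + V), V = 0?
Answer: -1540480 + 19256*I*sqrt(5)/9 ≈ -1.5405e+6 + 4784.2*I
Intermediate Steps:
T(G) = -4*G
r = -5
I(W) = -sqrt(W)/9 (I(W) = -sqrt(W + 0)/9 = -sqrt(W)/9)
R(y) = -80*y - 4*I*sqrt(5)/9 (R(y) = 4*((-4*5)*y - I*sqrt(5)/9) = 4*(-20*y - I*sqrt(5)/9) = -80*y - 4*I*sqrt(5)/9)
R(-4)*(-4814) = (-80*(-4) - 4*I*sqrt(5)/9)*(-4814) = (320 - 4*I*sqrt(5)/9)*(-4814) = -1540480 + 19256*I*sqrt(5)/9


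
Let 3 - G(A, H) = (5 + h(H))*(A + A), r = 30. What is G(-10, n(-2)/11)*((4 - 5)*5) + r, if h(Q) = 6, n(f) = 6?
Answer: -1085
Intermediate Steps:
G(A, H) = 3 - 22*A (G(A, H) = 3 - (5 + 6)*(A + A) = 3 - 11*2*A = 3 - 22*A)
G(-10, n(-2)/11)*((4 - 5)*5) + r = (3 - 22*(-10))*((4 - 5)*5) + 30 = (3 + 220)*(-1*5) + 30 = 223*(-5) + 30 = -1115 + 30 = -1085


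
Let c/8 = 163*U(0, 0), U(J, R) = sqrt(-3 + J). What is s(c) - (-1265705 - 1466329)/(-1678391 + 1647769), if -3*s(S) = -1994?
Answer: 26432083/45933 ≈ 575.45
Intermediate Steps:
c = 1304*I*sqrt(3) (c = 8*(163*sqrt(-3 + 0)) = 8*(163*sqrt(-3)) = 8*(163*(I*sqrt(3))) = 8*(163*I*sqrt(3)) = 1304*I*sqrt(3) ≈ 2258.6*I)
s(S) = 1994/3 (s(S) = -1/3*(-1994) = 1994/3)
s(c) - (-1265705 - 1466329)/(-1678391 + 1647769) = 1994/3 - (-1265705 - 1466329)/(-1678391 + 1647769) = 1994/3 - (-2732034)/(-30622) = 1994/3 - (-2732034)*(-1)/30622 = 1994/3 - 1*1366017/15311 = 1994/3 - 1366017/15311 = 26432083/45933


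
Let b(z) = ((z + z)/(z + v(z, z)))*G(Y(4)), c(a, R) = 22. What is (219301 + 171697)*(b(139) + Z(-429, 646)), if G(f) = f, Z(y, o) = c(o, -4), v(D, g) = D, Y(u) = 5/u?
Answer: 18181407/2 ≈ 9.0907e+6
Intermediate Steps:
Z(y, o) = 22
b(z) = 5/4 (b(z) = ((z + z)/(z + z))*(5/4) = ((2*z)/((2*z)))*(5*(1/4)) = ((2*z)*(1/(2*z)))*(5/4) = 1*(5/4) = 5/4)
(219301 + 171697)*(b(139) + Z(-429, 646)) = (219301 + 171697)*(5/4 + 22) = 390998*(93/4) = 18181407/2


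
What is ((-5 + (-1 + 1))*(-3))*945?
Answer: 14175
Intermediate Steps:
((-5 + (-1 + 1))*(-3))*945 = ((-5 + 0)*(-3))*945 = -5*(-3)*945 = 15*945 = 14175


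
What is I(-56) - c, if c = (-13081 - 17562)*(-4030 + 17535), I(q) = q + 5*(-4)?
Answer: 413833639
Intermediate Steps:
I(q) = -20 + q (I(q) = q - 20 = -20 + q)
c = -413833715 (c = -30643*13505 = -413833715)
I(-56) - c = (-20 - 56) - 1*(-413833715) = -76 + 413833715 = 413833639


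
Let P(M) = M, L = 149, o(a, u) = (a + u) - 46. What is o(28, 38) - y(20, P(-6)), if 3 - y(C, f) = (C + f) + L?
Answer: 180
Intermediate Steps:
o(a, u) = -46 + a + u
y(C, f) = -146 - C - f (y(C, f) = 3 - ((C + f) + 149) = 3 - (149 + C + f) = 3 + (-149 - C - f) = -146 - C - f)
o(28, 38) - y(20, P(-6)) = (-46 + 28 + 38) - (-146 - 1*20 - 1*(-6)) = 20 - (-146 - 20 + 6) = 20 - 1*(-160) = 20 + 160 = 180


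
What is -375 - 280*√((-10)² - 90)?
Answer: -375 - 280*√10 ≈ -1260.4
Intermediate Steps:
-375 - 280*√((-10)² - 90) = -375 - 280*√(100 - 90) = -375 - 280*√10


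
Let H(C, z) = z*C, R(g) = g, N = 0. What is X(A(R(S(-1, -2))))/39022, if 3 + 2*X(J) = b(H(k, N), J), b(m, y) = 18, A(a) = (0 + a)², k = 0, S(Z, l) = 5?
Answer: 15/78044 ≈ 0.00019220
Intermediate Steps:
H(C, z) = C*z
A(a) = a²
X(J) = 15/2 (X(J) = -3/2 + (½)*18 = -3/2 + 9 = 15/2)
X(A(R(S(-1, -2))))/39022 = (15/2)/39022 = (15/2)*(1/39022) = 15/78044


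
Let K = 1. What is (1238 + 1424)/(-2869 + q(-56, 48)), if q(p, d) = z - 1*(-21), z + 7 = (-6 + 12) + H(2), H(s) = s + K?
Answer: -1331/1423 ≈ -0.93535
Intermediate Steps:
H(s) = 1 + s (H(s) = s + 1 = 1 + s)
z = 2 (z = -7 + ((-6 + 12) + (1 + 2)) = -7 + (6 + 3) = -7 + 9 = 2)
q(p, d) = 23 (q(p, d) = 2 - 1*(-21) = 2 + 21 = 23)
(1238 + 1424)/(-2869 + q(-56, 48)) = (1238 + 1424)/(-2869 + 23) = 2662/(-2846) = 2662*(-1/2846) = -1331/1423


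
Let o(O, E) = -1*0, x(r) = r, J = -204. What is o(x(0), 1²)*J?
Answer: 0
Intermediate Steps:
o(O, E) = 0
o(x(0), 1²)*J = 0*(-204) = 0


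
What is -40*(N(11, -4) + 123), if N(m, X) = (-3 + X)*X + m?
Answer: -6480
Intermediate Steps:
N(m, X) = m + X*(-3 + X) (N(m, X) = X*(-3 + X) + m = m + X*(-3 + X))
-40*(N(11, -4) + 123) = -40*((11 + (-4)² - 3*(-4)) + 123) = -40*((11 + 16 + 12) + 123) = -40*(39 + 123) = -40*162 = -6480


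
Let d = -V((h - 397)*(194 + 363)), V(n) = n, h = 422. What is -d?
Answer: 13925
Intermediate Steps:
d = -13925 (d = -(422 - 397)*(194 + 363) = -25*557 = -1*13925 = -13925)
-d = -1*(-13925) = 13925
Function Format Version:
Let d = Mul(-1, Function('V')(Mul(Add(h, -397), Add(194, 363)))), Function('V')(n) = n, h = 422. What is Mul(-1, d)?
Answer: 13925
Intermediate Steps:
d = -13925 (d = Mul(-1, Mul(Add(422, -397), Add(194, 363))) = Mul(-1, Mul(25, 557)) = Mul(-1, 13925) = -13925)
Mul(-1, d) = Mul(-1, -13925) = 13925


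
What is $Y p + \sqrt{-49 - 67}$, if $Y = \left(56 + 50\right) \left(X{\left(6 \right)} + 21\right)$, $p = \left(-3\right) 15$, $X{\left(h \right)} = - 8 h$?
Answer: $128790 + 2 i \sqrt{29} \approx 1.2879 \cdot 10^{5} + 10.77 i$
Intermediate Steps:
$p = -45$
$Y = -2862$ ($Y = \left(56 + 50\right) \left(\left(-8\right) 6 + 21\right) = 106 \left(-48 + 21\right) = 106 \left(-27\right) = -2862$)
$Y p + \sqrt{-49 - 67} = \left(-2862\right) \left(-45\right) + \sqrt{-49 - 67} = 128790 + \sqrt{-116} = 128790 + 2 i \sqrt{29}$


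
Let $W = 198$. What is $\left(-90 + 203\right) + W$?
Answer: $311$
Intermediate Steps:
$\left(-90 + 203\right) + W = \left(-90 + 203\right) + 198 = 113 + 198 = 311$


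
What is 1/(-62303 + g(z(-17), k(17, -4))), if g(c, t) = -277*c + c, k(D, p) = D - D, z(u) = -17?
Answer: -1/57611 ≈ -1.7358e-5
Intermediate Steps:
k(D, p) = 0
g(c, t) = -276*c
1/(-62303 + g(z(-17), k(17, -4))) = 1/(-62303 - 276*(-17)) = 1/(-62303 + 4692) = 1/(-57611) = -1/57611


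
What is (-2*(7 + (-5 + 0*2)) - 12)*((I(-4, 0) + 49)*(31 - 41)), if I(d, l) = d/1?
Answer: 7200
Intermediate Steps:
I(d, l) = d (I(d, l) = d*1 = d)
(-2*(7 + (-5 + 0*2)) - 12)*((I(-4, 0) + 49)*(31 - 41)) = (-2*(7 + (-5 + 0*2)) - 12)*((-4 + 49)*(31 - 41)) = (-2*(7 + (-5 + 0)) - 12)*(45*(-10)) = (-2*(7 - 5) - 12)*(-450) = (-2*2 - 12)*(-450) = (-4 - 12)*(-450) = -16*(-450) = 7200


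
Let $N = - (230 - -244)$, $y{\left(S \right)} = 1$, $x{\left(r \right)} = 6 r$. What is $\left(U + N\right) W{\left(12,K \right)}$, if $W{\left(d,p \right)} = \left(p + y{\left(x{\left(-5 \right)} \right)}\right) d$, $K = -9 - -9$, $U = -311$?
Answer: $-9420$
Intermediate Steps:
$K = 0$ ($K = -9 + 9 = 0$)
$W{\left(d,p \right)} = d \left(1 + p\right)$ ($W{\left(d,p \right)} = \left(p + 1\right) d = \left(1 + p\right) d = d \left(1 + p\right)$)
$N = -474$ ($N = - (230 + 244) = \left(-1\right) 474 = -474$)
$\left(U + N\right) W{\left(12,K \right)} = \left(-311 - 474\right) 12 \left(1 + 0\right) = - 785 \cdot 12 \cdot 1 = \left(-785\right) 12 = -9420$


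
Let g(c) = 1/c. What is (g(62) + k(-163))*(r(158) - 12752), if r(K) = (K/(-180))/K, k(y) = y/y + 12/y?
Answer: -1457554235/121272 ≈ -12019.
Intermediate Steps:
k(y) = 1 + 12/y
r(K) = -1/180 (r(K) = (K*(-1/180))/K = (-K/180)/K = -1/180)
(g(62) + k(-163))*(r(158) - 12752) = (1/62 + (12 - 163)/(-163))*(-1/180 - 12752) = (1/62 - 1/163*(-151))*(-2295361/180) = (1/62 + 151/163)*(-2295361/180) = (9525/10106)*(-2295361/180) = -1457554235/121272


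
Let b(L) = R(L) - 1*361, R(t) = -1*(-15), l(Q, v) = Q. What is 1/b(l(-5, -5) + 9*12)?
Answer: -1/346 ≈ -0.0028902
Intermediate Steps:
R(t) = 15
b(L) = -346 (b(L) = 15 - 1*361 = 15 - 361 = -346)
1/b(l(-5, -5) + 9*12) = 1/(-346) = -1/346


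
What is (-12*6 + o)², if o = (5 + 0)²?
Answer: 2209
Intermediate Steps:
o = 25 (o = 5² = 25)
(-12*6 + o)² = (-12*6 + 25)² = (-72 + 25)² = (-47)² = 2209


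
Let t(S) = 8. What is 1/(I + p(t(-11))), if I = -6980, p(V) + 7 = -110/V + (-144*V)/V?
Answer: -4/28579 ≈ -0.00013996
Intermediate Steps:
p(V) = -151 - 110/V (p(V) = -7 + (-110/V + (-144*V)/V) = -7 + (-110/V - 144) = -7 + (-144 - 110/V) = -151 - 110/V)
1/(I + p(t(-11))) = 1/(-6980 + (-151 - 110/8)) = 1/(-6980 + (-151 - 110*⅛)) = 1/(-6980 + (-151 - 55/4)) = 1/(-6980 - 659/4) = 1/(-28579/4) = -4/28579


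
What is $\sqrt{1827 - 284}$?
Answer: $\sqrt{1543} \approx 39.281$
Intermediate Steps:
$\sqrt{1827 - 284} = \sqrt{1543}$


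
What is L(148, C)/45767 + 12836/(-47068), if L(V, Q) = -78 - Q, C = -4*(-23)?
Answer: -148866693/538540289 ≈ -0.27643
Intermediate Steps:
C = 92
L(148, C)/45767 + 12836/(-47068) = (-78 - 1*92)/45767 + 12836/(-47068) = (-78 - 92)*(1/45767) + 12836*(-1/47068) = -170*1/45767 - 3209/11767 = -170/45767 - 3209/11767 = -148866693/538540289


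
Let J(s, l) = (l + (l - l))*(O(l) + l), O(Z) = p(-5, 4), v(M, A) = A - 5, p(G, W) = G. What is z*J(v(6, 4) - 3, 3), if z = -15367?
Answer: 92202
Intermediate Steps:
v(M, A) = -5 + A
O(Z) = -5
J(s, l) = l*(-5 + l) (J(s, l) = (l + (l - l))*(-5 + l) = (l + 0)*(-5 + l) = l*(-5 + l))
z*J(v(6, 4) - 3, 3) = -46101*(-5 + 3) = -46101*(-2) = -15367*(-6) = 92202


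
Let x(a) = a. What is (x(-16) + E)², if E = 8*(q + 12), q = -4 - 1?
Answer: 1600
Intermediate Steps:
q = -5
E = 56 (E = 8*(-5 + 12) = 8*7 = 56)
(x(-16) + E)² = (-16 + 56)² = 40² = 1600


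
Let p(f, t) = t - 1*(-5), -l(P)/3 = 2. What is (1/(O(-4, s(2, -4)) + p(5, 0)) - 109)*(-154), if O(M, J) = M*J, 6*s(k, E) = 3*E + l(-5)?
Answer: 285208/17 ≈ 16777.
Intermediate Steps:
l(P) = -6 (l(P) = -3*2 = -6)
p(f, t) = 5 + t (p(f, t) = t + 5 = 5 + t)
s(k, E) = -1 + E/2 (s(k, E) = (3*E - 6)/6 = (-6 + 3*E)/6 = -1 + E/2)
O(M, J) = J*M
(1/(O(-4, s(2, -4)) + p(5, 0)) - 109)*(-154) = (1/((-1 + (½)*(-4))*(-4) + (5 + 0)) - 109)*(-154) = (1/((-1 - 2)*(-4) + 5) - 109)*(-154) = (1/(-3*(-4) + 5) - 109)*(-154) = (1/(12 + 5) - 109)*(-154) = (1/17 - 109)*(-154) = -1852/17*(-154) = 285208/17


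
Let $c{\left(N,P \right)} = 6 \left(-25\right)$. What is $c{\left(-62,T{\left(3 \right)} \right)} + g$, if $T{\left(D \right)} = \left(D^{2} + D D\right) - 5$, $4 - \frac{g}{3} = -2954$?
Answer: $8724$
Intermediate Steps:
$g = 8874$ ($g = 12 - -8862 = 12 + 8862 = 8874$)
$T{\left(D \right)} = -5 + 2 D^{2}$ ($T{\left(D \right)} = \left(D^{2} + D^{2}\right) - 5 = 2 D^{2} - 5 = -5 + 2 D^{2}$)
$c{\left(N,P \right)} = -150$
$c{\left(-62,T{\left(3 \right)} \right)} + g = -150 + 8874 = 8724$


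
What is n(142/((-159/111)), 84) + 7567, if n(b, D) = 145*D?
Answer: 19747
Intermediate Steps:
n(142/((-159/111)), 84) + 7567 = 145*84 + 7567 = 12180 + 7567 = 19747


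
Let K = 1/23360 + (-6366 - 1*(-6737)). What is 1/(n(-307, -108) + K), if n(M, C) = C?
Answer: 23360/6143681 ≈ 0.0038023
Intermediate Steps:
K = 8666561/23360 (K = 1/23360 + (-6366 + 6737) = 1/23360 + 371 = 8666561/23360 ≈ 371.00)
1/(n(-307, -108) + K) = 1/(-108 + 8666561/23360) = 1/(6143681/23360) = 23360/6143681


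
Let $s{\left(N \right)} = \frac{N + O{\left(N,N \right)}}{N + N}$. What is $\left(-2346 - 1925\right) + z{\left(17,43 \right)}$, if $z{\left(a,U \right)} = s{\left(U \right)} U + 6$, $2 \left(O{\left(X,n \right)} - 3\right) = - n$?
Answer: $- \frac{17011}{4} \approx -4252.8$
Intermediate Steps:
$O{\left(X,n \right)} = 3 - \frac{n}{2}$ ($O{\left(X,n \right)} = 3 + \frac{\left(-1\right) n}{2} = 3 - \frac{n}{2}$)
$s{\left(N \right)} = \frac{3 + \frac{N}{2}}{2 N}$ ($s{\left(N \right)} = \frac{N - \left(-3 + \frac{N}{2}\right)}{N + N} = \frac{3 + \frac{N}{2}}{2 N}$)
$z{\left(a,U \right)} = \frac{15}{2} + \frac{U}{4}$ ($z{\left(a,U \right)} = \frac{6 + U}{4 U} U + 6 = \left(\frac{3}{2} + \frac{U}{4}\right) + 6 = \frac{15}{2} + \frac{U}{4}$)
$\left(-2346 - 1925\right) + z{\left(17,43 \right)} = \left(-2346 - 1925\right) + \left(\frac{15}{2} + \frac{1}{4} \cdot 43\right) = \left(-2346 - 1925\right) + \left(\frac{15}{2} + \frac{43}{4}\right) = -4271 + \frac{73}{4} = - \frac{17011}{4}$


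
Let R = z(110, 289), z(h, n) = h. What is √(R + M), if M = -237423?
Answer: I*√237313 ≈ 487.15*I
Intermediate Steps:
R = 110
√(R + M) = √(110 - 237423) = √(-237313) = I*√237313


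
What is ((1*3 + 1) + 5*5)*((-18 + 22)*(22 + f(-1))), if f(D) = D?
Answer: 2436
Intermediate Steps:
((1*3 + 1) + 5*5)*((-18 + 22)*(22 + f(-1))) = ((1*3 + 1) + 5*5)*((-18 + 22)*(22 - 1)) = ((3 + 1) + 25)*(4*21) = (4 + 25)*84 = 29*84 = 2436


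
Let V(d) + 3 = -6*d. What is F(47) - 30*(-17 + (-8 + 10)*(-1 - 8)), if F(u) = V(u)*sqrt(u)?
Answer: 1050 - 285*sqrt(47) ≈ -903.86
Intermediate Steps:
V(d) = -3 - 6*d
F(u) = sqrt(u)*(-3 - 6*u) (F(u) = (-3 - 6*u)*sqrt(u) = sqrt(u)*(-3 - 6*u))
F(47) - 30*(-17 + (-8 + 10)*(-1 - 8)) = sqrt(47)*(-3 - 6*47) - 30*(-17 + (-8 + 10)*(-1 - 8)) = sqrt(47)*(-3 - 282) - 30*(-17 + 2*(-9)) = sqrt(47)*(-285) - 30*(-17 - 18) = -285*sqrt(47) - 30*(-35) = -285*sqrt(47) - 1*(-1050) = -285*sqrt(47) + 1050 = 1050 - 285*sqrt(47)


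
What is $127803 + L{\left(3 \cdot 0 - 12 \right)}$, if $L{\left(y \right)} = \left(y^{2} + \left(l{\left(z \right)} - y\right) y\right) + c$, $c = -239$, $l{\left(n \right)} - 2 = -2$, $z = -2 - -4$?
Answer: $127564$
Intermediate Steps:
$z = 2$ ($z = -2 + 4 = 2$)
$l{\left(n \right)} = 0$ ($l{\left(n \right)} = 2 - 2 = 0$)
$L{\left(y \right)} = -239$ ($L{\left(y \right)} = \left(y^{2} + \left(0 - y\right) y\right) - 239 = \left(y^{2} + - y y\right) - 239 = \left(y^{2} - y^{2}\right) - 239 = 0 - 239 = -239$)
$127803 + L{\left(3 \cdot 0 - 12 \right)} = 127803 - 239 = 127564$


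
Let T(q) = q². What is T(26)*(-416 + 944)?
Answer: 356928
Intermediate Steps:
T(26)*(-416 + 944) = 26²*(-416 + 944) = 676*528 = 356928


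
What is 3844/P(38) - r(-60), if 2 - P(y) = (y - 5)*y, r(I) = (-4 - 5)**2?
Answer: -26314/313 ≈ -84.070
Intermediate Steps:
r(I) = 81 (r(I) = (-9)**2 = 81)
P(y) = 2 - y*(-5 + y) (P(y) = 2 - (y - 5)*y = 2 - (-5 + y)*y = 2 - y*(-5 + y))
3844/P(38) - r(-60) = 3844/(2 - 1*38**2 + 5*38) - 1*81 = 3844/(2 - 1*1444 + 190) - 81 = 3844/(2 - 1444 + 190) - 81 = 3844/(-1252) - 81 = 3844*(-1/1252) - 81 = -961/313 - 81 = -26314/313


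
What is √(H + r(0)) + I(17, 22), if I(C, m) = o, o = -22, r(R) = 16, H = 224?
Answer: -22 + 4*√15 ≈ -6.5081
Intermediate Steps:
I(C, m) = -22
√(H + r(0)) + I(17, 22) = √(224 + 16) - 22 = √240 - 22 = 4*√15 - 22 = -22 + 4*√15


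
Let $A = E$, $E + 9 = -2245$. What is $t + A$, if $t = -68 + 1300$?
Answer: $-1022$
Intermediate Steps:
$E = -2254$ ($E = -9 - 2245 = -2254$)
$t = 1232$
$A = -2254$
$t + A = 1232 - 2254 = -1022$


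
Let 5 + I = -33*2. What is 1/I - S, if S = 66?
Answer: -4687/71 ≈ -66.014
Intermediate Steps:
I = -71 (I = -5 - 33*2 = -5 - 66 = -71)
1/I - S = 1/(-71) - 1*66 = -1/71 - 66 = -4687/71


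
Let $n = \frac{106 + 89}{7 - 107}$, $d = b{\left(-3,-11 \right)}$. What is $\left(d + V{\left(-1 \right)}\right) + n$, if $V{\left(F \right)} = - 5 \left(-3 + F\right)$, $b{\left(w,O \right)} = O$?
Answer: $\frac{141}{20} \approx 7.05$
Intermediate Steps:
$V{\left(F \right)} = 15 - 5 F$
$d = -11$
$n = - \frac{39}{20}$ ($n = \frac{195}{-100} = 195 \left(- \frac{1}{100}\right) = - \frac{39}{20} \approx -1.95$)
$\left(d + V{\left(-1 \right)}\right) + n = \left(-11 + \left(15 - -5\right)\right) - \frac{39}{20} = \left(-11 + \left(15 + 5\right)\right) - \frac{39}{20} = \left(-11 + 20\right) - \frac{39}{20} = 9 - \frac{39}{20} = \frac{141}{20}$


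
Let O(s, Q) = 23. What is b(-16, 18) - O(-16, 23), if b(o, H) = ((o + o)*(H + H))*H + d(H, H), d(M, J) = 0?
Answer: -20759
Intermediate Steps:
b(o, H) = 4*o*H² (b(o, H) = ((o + o)*(H + H))*H + 0 = ((2*o)*(2*H))*H + 0 = (4*H*o)*H + 0 = 4*o*H² + 0 = 4*o*H²)
b(-16, 18) - O(-16, 23) = 4*(-16)*18² - 1*23 = 4*(-16)*324 - 23 = -20736 - 23 = -20759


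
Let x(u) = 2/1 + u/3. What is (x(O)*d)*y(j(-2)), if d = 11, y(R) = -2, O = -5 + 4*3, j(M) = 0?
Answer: -286/3 ≈ -95.333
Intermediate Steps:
O = 7 (O = -5 + 12 = 7)
x(u) = 2 + u/3 (x(u) = 2*1 + u*(⅓) = 2 + u/3)
(x(O)*d)*y(j(-2)) = ((2 + (⅓)*7)*11)*(-2) = ((2 + 7/3)*11)*(-2) = ((13/3)*11)*(-2) = (143/3)*(-2) = -286/3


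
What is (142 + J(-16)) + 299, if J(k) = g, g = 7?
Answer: 448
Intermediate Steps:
J(k) = 7
(142 + J(-16)) + 299 = (142 + 7) + 299 = 149 + 299 = 448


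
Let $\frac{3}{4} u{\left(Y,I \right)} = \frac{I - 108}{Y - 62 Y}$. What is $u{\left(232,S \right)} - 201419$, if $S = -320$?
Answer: $- \frac{1068930419}{5307} \approx -2.0142 \cdot 10^{5}$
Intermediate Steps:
$u{\left(Y,I \right)} = - \frac{4 \left(-108 + I\right)}{183 Y}$ ($u{\left(Y,I \right)} = \frac{4 \frac{I - 108}{Y - 62 Y}}{3} = \frac{4 \frac{-108 + I}{\left(-61\right) Y}}{3} = \frac{4 \left(-108 + I\right) \left(- \frac{1}{61 Y}\right)}{3} = \frac{4 \left(- \frac{-108 + I}{61 Y}\right)}{3} = - \frac{4 \left(-108 + I\right)}{183 Y}$)
$u{\left(232,S \right)} - 201419 = \frac{4 \left(108 - -320\right)}{183 \cdot 232} - 201419 = \frac{4}{183} \cdot \frac{1}{232} \left(108 + 320\right) - 201419 = \frac{4}{183} \cdot \frac{1}{232} \cdot 428 - 201419 = \frac{214}{5307} - 201419 = - \frac{1068930419}{5307}$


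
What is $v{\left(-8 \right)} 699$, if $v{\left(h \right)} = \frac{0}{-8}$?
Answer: $0$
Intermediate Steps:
$v{\left(h \right)} = 0$ ($v{\left(h \right)} = 0 \left(- \frac{1}{8}\right) = 0$)
$v{\left(-8 \right)} 699 = 0 \cdot 699 = 0$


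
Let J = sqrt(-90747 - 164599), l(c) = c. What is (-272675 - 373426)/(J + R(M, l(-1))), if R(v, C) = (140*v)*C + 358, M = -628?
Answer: -28518252039/3896630315 + 646101*I*sqrt(255346)/7793260630 ≈ -7.3187 + 0.041893*I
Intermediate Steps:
R(v, C) = 358 + 140*C*v (R(v, C) = 140*C*v + 358 = 358 + 140*C*v)
J = I*sqrt(255346) (J = sqrt(-255346) = I*sqrt(255346) ≈ 505.32*I)
(-272675 - 373426)/(J + R(M, l(-1))) = (-272675 - 373426)/(I*sqrt(255346) + (358 + 140*(-1)*(-628))) = -646101/(I*sqrt(255346) + (358 + 87920)) = -646101/(I*sqrt(255346) + 88278) = -646101/(88278 + I*sqrt(255346))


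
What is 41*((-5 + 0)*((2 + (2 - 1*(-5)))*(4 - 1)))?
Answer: -5535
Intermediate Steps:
41*((-5 + 0)*((2 + (2 - 1*(-5)))*(4 - 1))) = 41*(-5*(2 + (2 + 5))*3) = 41*(-5*(2 + 7)*3) = 41*(-45*3) = 41*(-5*27) = 41*(-135) = -5535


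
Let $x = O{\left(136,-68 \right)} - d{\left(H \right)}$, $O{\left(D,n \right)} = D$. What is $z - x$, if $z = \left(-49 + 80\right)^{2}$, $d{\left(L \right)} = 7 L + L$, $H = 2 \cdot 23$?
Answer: $1193$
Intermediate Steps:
$H = 46$
$d{\left(L \right)} = 8 L$
$z = 961$ ($z = 31^{2} = 961$)
$x = -232$ ($x = 136 - 8 \cdot 46 = 136 - 368 = -232$)
$z - x = 961 - -232 = 961 + 232 = 1193$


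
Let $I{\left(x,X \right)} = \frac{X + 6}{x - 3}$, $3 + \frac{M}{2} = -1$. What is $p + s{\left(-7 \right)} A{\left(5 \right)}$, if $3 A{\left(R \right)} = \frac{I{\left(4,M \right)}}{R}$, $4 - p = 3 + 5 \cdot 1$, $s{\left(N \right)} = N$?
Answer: $- \frac{46}{15} \approx -3.0667$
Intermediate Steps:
$M = -8$ ($M = -6 + 2 \left(-1\right) = -6 - 2 = -8$)
$I{\left(x,X \right)} = \frac{6 + X}{-3 + x}$
$p = -4$ ($p = 4 - \left(3 + 5 \cdot 1\right) = 4 - \left(3 + 5\right) = 4 - 8 = -4$)
$A{\left(R \right)} = - \frac{2}{3 R}$ ($A{\left(R \right)} = \frac{\frac{6 - 8}{-3 + 4} \frac{1}{R}}{3} = \frac{1^{-1} \left(-2\right) \frac{1}{R}}{3} = \frac{1 \left(-2\right) \frac{1}{R}}{3} = \frac{\left(-2\right) \frac{1}{R}}{3} = - \frac{2}{3 R}$)
$p + s{\left(-7 \right)} A{\left(5 \right)} = -4 - 7 \left(- \frac{2}{3 \cdot 5}\right) = -4 - 7 \left(\left(- \frac{2}{3}\right) \frac{1}{5}\right) = -4 - - \frac{14}{15} = -4 + \frac{14}{15} = - \frac{46}{15}$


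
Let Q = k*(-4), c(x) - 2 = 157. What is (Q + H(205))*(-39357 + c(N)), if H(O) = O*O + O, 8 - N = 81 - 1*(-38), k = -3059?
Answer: -2134958268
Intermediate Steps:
N = -111 (N = 8 - (81 - 1*(-38)) = 8 - (81 + 38) = 8 - 1*119 = 8 - 119 = -111)
c(x) = 159 (c(x) = 2 + 157 = 159)
H(O) = O + O² (H(O) = O² + O = O + O²)
Q = 12236 (Q = -3059*(-4) = 12236)
(Q + H(205))*(-39357 + c(N)) = (12236 + 205*(1 + 205))*(-39357 + 159) = (12236 + 205*206)*(-39198) = (12236 + 42230)*(-39198) = 54466*(-39198) = -2134958268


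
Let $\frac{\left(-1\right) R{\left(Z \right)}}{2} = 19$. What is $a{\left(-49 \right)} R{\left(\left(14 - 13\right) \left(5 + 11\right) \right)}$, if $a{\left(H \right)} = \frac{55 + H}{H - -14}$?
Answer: $\frac{228}{35} \approx 6.5143$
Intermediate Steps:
$a{\left(H \right)} = \frac{55 + H}{14 + H}$ ($a{\left(H \right)} = \frac{55 + H}{H + 14} = \frac{55 + H}{14 + H}$)
$R{\left(Z \right)} = -38$ ($R{\left(Z \right)} = \left(-2\right) 19 = -38$)
$a{\left(-49 \right)} R{\left(\left(14 - 13\right) \left(5 + 11\right) \right)} = \frac{55 - 49}{14 - 49} \left(-38\right) = \frac{1}{-35} \cdot 6 \left(-38\right) = \left(- \frac{1}{35}\right) 6 \left(-38\right) = \left(- \frac{6}{35}\right) \left(-38\right) = \frac{228}{35}$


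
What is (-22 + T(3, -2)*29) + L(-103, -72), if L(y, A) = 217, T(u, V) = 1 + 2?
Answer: 282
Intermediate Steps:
T(u, V) = 3
(-22 + T(3, -2)*29) + L(-103, -72) = (-22 + 3*29) + 217 = (-22 + 87) + 217 = 65 + 217 = 282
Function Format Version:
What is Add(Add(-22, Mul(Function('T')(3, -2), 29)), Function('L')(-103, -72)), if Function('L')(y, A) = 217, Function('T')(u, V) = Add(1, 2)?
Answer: 282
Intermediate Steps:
Function('T')(u, V) = 3
Add(Add(-22, Mul(Function('T')(3, -2), 29)), Function('L')(-103, -72)) = Add(Add(-22, Mul(3, 29)), 217) = Add(Add(-22, 87), 217) = Add(65, 217) = 282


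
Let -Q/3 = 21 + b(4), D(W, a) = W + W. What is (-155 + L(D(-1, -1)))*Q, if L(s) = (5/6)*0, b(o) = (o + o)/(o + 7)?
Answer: 111135/11 ≈ 10103.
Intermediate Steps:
D(W, a) = 2*W
b(o) = 2*o/(7 + o) (b(o) = (2*o)/(7 + o) = 2*o/(7 + o))
Q = -717/11 (Q = -3*(21 + 2*4/(7 + 4)) = -3*(21 + 2*4/11) = -3*(21 + 2*4*(1/11)) = -3*(21 + 8/11) = -3*239/11 = -717/11 ≈ -65.182)
L(s) = 0 (L(s) = ((⅙)*5)*0 = (⅚)*0 = 0)
(-155 + L(D(-1, -1)))*Q = (-155 + 0)*(-717/11) = -155*(-717/11) = 111135/11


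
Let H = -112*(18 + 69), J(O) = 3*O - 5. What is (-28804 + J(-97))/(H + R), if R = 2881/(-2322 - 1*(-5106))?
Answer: 16202880/5424883 ≈ 2.9868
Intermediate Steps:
J(O) = -5 + 3*O
H = -9744 (H = -112*87 = -9744)
R = 2881/2784 (R = 2881/(-2322 + 5106) = 2881/2784 ≈ 1.0348)
(-28804 + J(-97))/(H + R) = (-28804 + (-5 + 3*(-97)))/(-9744 + 2881/2784) = (-28804 + (-5 - 291))/(-27124415/2784) = (-28804 - 296)*(-2784/27124415) = -29100*(-2784/27124415) = 16202880/5424883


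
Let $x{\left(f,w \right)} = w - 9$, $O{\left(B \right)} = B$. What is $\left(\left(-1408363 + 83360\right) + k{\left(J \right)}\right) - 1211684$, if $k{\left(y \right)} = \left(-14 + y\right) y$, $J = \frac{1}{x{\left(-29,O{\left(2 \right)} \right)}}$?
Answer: $- \frac{124297564}{49} \approx -2.5367 \cdot 10^{6}$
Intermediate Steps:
$x{\left(f,w \right)} = -9 + w$ ($x{\left(f,w \right)} = w - 9 = -9 + w$)
$J = - \frac{1}{7}$ ($J = \frac{1}{-9 + 2} = \frac{1}{-7} = - \frac{1}{7} \approx -0.14286$)
$k{\left(y \right)} = y \left(-14 + y\right)$
$\left(\left(-1408363 + 83360\right) + k{\left(J \right)}\right) - 1211684 = \left(\left(-1408363 + 83360\right) - \frac{-14 - \frac{1}{7}}{7}\right) - 1211684 = \left(-1325003 - - \frac{99}{49}\right) - 1211684 = \left(-1325003 + \frac{99}{49}\right) - 1211684 = - \frac{64925048}{49} - 1211684 = - \frac{124297564}{49}$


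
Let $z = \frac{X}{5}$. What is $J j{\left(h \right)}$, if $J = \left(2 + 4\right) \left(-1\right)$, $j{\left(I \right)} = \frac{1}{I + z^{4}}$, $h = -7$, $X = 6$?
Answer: $\frac{3750}{3079} \approx 1.2179$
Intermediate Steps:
$z = \frac{6}{5} \approx 1.2$
$j{\left(I \right)} = \frac{1}{\frac{1296}{625} + I}$ ($j{\left(I \right)} = \frac{1}{I + \left(\frac{6}{5}\right)^{4}} = \frac{1}{I + \frac{1296}{625}} = \frac{1}{\frac{1296}{625} + I}$)
$J = -6$ ($J = 6 \left(-1\right) = -6$)
$J j{\left(h \right)} = - 6 \frac{625}{1296 + 625 \left(-7\right)} = - 6 \frac{625}{1296 - 4375} = - 6 \frac{625}{-3079} = - 6 \cdot 625 \left(- \frac{1}{3079}\right) = \left(-6\right) \left(- \frac{625}{3079}\right) = \frac{3750}{3079}$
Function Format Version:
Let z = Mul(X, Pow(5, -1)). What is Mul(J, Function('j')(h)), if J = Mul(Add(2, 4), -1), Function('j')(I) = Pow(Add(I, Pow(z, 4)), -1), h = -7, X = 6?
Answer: Rational(3750, 3079) ≈ 1.2179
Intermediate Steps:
z = Rational(6, 5) (z = Mul(6, Pow(5, -1)) = Mul(6, Rational(1, 5)) = Rational(6, 5) ≈ 1.2000)
Function('j')(I) = Pow(Add(Rational(1296, 625), I), -1) (Function('j')(I) = Pow(Add(I, Pow(Rational(6, 5), 4)), -1) = Pow(Add(I, Rational(1296, 625)), -1) = Pow(Add(Rational(1296, 625), I), -1))
J = -6 (J = Mul(6, -1) = -6)
Mul(J, Function('j')(h)) = Mul(-6, Mul(625, Pow(Add(1296, Mul(625, -7)), -1))) = Mul(-6, Mul(625, Pow(Add(1296, -4375), -1))) = Mul(-6, Mul(625, Pow(-3079, -1))) = Mul(-6, Mul(625, Rational(-1, 3079))) = Mul(-6, Rational(-625, 3079)) = Rational(3750, 3079)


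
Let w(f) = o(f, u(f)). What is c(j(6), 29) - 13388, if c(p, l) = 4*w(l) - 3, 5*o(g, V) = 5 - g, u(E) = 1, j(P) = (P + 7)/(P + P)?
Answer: -67051/5 ≈ -13410.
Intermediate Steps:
j(P) = (7 + P)/(2*P) (j(P) = (7 + P)/((2*P)) = (7 + P)*(1/(2*P)) = (7 + P)/(2*P))
o(g, V) = 1 - g/5 (o(g, V) = (5 - g)/5 = 1 - g/5)
w(f) = 1 - f/5
c(p, l) = 1 - 4*l/5 (c(p, l) = 4*(1 - l/5) - 3 = (4 - 4*l/5) - 3 = 1 - 4*l/5)
c(j(6), 29) - 13388 = (1 - ⅘*29) - 13388 = (1 - 116/5) - 13388 = -111/5 - 13388 = -67051/5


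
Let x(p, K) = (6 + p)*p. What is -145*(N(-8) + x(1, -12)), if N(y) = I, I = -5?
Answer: -290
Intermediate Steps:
N(y) = -5
x(p, K) = p*(6 + p)
-145*(N(-8) + x(1, -12)) = -145*(-5 + 1*(6 + 1)) = -145*(-5 + 1*7) = -145*(-5 + 7) = -145*2 = -290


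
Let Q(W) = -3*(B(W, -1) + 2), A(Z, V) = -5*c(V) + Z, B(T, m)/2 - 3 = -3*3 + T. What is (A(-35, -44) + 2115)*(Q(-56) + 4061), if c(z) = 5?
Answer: 9097485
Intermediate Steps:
B(T, m) = -12 + 2*T (B(T, m) = 6 + 2*(-3*3 + T) = 6 + 2*(-9 + T) = 6 + (-18 + 2*T) = -12 + 2*T)
A(Z, V) = -25 + Z (A(Z, V) = -5*5 + Z = -25 + Z)
Q(W) = 30 - 6*W (Q(W) = -3*((-12 + 2*W) + 2) = -3*(-10 + 2*W) = 30 - 6*W)
(A(-35, -44) + 2115)*(Q(-56) + 4061) = ((-25 - 35) + 2115)*((30 - 6*(-56)) + 4061) = (-60 + 2115)*((30 + 336) + 4061) = 2055*(366 + 4061) = 2055*4427 = 9097485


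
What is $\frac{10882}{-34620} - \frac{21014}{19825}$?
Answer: $- \frac{94324033}{68634150} \approx -1.3743$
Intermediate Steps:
$\frac{10882}{-34620} - \frac{21014}{19825} = 10882 \left(- \frac{1}{34620}\right) - \frac{21014}{19825} = - \frac{5441}{17310} - \frac{21014}{19825} = - \frac{94324033}{68634150}$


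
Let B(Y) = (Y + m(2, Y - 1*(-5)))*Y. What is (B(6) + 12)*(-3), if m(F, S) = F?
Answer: -180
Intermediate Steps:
B(Y) = Y*(2 + Y) (B(Y) = (Y + 2)*Y = (2 + Y)*Y = Y*(2 + Y))
(B(6) + 12)*(-3) = (6*(2 + 6) + 12)*(-3) = (6*8 + 12)*(-3) = (48 + 12)*(-3) = 60*(-3) = -180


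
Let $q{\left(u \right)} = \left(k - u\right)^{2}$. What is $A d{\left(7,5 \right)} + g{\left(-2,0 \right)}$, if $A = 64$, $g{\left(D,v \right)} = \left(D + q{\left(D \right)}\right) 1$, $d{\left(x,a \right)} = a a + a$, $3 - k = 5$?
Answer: $1918$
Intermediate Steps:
$k = -2$ ($k = 3 - 5 = -2$)
$d{\left(x,a \right)} = a + a^{2}$ ($d{\left(x,a \right)} = a^{2} + a = a + a^{2}$)
$q{\left(u \right)} = \left(-2 - u\right)^{2}$
$g{\left(D,v \right)} = D + \left(2 + D\right)^{2}$ ($g{\left(D,v \right)} = \left(D + \left(2 + D\right)^{2}\right) 1 = D + \left(2 + D\right)^{2}$)
$A d{\left(7,5 \right)} + g{\left(-2,0 \right)} = 64 \cdot 5 \left(1 + 5\right) - \left(2 - \left(2 - 2\right)^{2}\right) = 64 \cdot 5 \cdot 6 - \left(2 - 0^{2}\right) = 64 \cdot 30 + \left(-2 + 0\right) = 1920 - 2 = 1918$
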